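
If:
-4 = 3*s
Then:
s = -4/3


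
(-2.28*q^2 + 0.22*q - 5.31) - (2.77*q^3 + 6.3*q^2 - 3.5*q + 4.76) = -2.77*q^3 - 8.58*q^2 + 3.72*q - 10.07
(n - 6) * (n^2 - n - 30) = n^3 - 7*n^2 - 24*n + 180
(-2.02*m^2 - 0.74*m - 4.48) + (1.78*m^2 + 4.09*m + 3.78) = -0.24*m^2 + 3.35*m - 0.700000000000001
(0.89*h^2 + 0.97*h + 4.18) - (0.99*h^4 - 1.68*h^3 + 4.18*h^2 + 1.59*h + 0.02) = -0.99*h^4 + 1.68*h^3 - 3.29*h^2 - 0.62*h + 4.16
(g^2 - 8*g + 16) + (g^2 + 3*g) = 2*g^2 - 5*g + 16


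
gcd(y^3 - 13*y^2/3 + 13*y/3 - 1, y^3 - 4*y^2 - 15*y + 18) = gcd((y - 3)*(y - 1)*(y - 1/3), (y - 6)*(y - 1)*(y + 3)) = y - 1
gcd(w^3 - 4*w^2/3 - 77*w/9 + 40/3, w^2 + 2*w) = 1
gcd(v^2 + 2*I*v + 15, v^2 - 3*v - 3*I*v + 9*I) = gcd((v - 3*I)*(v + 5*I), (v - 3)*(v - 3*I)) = v - 3*I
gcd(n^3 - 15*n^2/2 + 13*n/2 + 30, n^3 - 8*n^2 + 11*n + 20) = n^2 - 9*n + 20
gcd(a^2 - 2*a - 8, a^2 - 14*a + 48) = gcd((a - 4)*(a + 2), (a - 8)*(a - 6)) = 1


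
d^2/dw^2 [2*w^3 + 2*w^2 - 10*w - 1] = 12*w + 4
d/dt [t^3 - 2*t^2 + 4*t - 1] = 3*t^2 - 4*t + 4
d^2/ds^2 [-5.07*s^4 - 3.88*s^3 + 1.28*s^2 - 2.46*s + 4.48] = -60.84*s^2 - 23.28*s + 2.56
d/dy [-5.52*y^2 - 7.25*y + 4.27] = -11.04*y - 7.25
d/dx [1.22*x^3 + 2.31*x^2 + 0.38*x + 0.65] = 3.66*x^2 + 4.62*x + 0.38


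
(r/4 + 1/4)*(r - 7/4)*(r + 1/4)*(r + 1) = r^4/4 + r^3/8 - 39*r^2/64 - 19*r/32 - 7/64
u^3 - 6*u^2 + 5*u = u*(u - 5)*(u - 1)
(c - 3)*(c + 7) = c^2 + 4*c - 21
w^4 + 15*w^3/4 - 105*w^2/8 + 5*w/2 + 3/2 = (w - 2)*(w - 1/2)*(w + 1/4)*(w + 6)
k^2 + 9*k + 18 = (k + 3)*(k + 6)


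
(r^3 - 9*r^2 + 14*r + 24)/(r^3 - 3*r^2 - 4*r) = (r - 6)/r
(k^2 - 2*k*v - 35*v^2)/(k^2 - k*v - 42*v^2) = (k + 5*v)/(k + 6*v)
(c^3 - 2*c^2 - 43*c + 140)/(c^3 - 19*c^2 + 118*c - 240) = (c^2 + 3*c - 28)/(c^2 - 14*c + 48)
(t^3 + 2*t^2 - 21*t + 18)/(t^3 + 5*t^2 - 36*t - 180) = (t^2 - 4*t + 3)/(t^2 - t - 30)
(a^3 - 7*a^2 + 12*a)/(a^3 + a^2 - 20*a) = (a - 3)/(a + 5)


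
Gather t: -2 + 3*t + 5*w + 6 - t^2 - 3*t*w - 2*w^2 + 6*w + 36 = -t^2 + t*(3 - 3*w) - 2*w^2 + 11*w + 40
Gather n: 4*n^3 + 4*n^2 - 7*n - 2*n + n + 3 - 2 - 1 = 4*n^3 + 4*n^2 - 8*n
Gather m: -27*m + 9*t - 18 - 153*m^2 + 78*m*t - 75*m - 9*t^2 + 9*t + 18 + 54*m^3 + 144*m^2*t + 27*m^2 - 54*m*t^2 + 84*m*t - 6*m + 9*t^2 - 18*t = 54*m^3 + m^2*(144*t - 126) + m*(-54*t^2 + 162*t - 108)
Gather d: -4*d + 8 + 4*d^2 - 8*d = 4*d^2 - 12*d + 8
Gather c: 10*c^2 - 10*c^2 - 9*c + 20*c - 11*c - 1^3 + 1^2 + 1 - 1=0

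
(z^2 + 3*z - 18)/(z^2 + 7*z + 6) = (z - 3)/(z + 1)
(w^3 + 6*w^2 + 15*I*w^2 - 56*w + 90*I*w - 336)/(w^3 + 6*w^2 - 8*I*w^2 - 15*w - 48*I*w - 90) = (w^2 + 15*I*w - 56)/(w^2 - 8*I*w - 15)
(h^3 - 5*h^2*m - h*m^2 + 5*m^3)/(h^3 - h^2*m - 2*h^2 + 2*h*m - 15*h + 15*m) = (h^2 - 4*h*m - 5*m^2)/(h^2 - 2*h - 15)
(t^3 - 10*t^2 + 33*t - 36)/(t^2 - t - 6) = (t^2 - 7*t + 12)/(t + 2)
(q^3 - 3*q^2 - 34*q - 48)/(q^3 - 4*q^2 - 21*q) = (q^2 - 6*q - 16)/(q*(q - 7))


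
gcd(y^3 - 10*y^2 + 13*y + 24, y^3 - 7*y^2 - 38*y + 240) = y - 8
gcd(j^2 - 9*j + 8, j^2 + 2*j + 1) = 1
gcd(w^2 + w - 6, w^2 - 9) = w + 3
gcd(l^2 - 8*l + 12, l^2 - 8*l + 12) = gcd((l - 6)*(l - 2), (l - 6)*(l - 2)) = l^2 - 8*l + 12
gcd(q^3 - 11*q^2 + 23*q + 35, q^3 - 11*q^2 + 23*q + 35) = q^3 - 11*q^2 + 23*q + 35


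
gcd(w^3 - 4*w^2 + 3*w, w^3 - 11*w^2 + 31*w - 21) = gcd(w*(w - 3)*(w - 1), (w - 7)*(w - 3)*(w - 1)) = w^2 - 4*w + 3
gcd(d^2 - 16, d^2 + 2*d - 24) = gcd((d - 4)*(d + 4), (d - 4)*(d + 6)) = d - 4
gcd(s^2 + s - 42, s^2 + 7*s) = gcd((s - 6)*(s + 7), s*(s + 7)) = s + 7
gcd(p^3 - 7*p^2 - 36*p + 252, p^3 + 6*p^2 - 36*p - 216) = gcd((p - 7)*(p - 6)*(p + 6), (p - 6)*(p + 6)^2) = p^2 - 36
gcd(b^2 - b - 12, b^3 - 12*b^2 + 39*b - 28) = b - 4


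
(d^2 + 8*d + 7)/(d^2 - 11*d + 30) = (d^2 + 8*d + 7)/(d^2 - 11*d + 30)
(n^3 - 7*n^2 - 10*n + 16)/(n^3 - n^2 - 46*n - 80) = (n - 1)/(n + 5)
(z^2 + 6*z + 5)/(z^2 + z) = (z + 5)/z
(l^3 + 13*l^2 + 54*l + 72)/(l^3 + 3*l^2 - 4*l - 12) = (l^2 + 10*l + 24)/(l^2 - 4)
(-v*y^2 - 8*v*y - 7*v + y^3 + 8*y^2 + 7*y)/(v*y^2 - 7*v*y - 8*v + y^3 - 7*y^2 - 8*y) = (-v*y - 7*v + y^2 + 7*y)/(v*y - 8*v + y^2 - 8*y)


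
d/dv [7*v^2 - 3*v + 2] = 14*v - 3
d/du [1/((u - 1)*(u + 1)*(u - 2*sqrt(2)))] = (-(u - 1)*(u + 1) - (u - 1)*(u - 2*sqrt(2)) - (u + 1)*(u - 2*sqrt(2)))/((u - 1)^2*(u + 1)^2*(u - 2*sqrt(2))^2)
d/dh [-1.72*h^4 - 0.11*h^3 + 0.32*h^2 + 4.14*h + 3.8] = -6.88*h^3 - 0.33*h^2 + 0.64*h + 4.14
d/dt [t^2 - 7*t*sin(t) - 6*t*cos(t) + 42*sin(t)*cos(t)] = 6*t*sin(t) - 7*t*cos(t) + 2*t - 7*sin(t) - 6*cos(t) + 42*cos(2*t)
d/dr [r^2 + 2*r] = 2*r + 2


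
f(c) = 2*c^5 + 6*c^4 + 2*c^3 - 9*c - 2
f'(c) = 10*c^4 + 24*c^3 + 6*c^2 - 9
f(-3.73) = -354.83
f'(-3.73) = 764.68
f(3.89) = 3236.07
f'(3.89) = 3784.33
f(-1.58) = 22.03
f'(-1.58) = -26.36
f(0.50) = -5.81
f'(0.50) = -3.88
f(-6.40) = -11877.19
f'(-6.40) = 10722.52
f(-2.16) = 33.85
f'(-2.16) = -5.19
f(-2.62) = 21.42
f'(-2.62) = 71.75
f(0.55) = -5.97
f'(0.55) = -2.28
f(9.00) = 158839.00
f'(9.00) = 83583.00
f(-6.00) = -8156.00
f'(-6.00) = 7983.00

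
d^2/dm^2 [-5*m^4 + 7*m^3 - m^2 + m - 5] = -60*m^2 + 42*m - 2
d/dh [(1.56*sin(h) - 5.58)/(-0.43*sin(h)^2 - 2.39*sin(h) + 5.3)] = (0.6708*sin(h)^2 - 4.7988*sin(h) - 5.0682)*cos(h)/(0.1849*sin(h)^4 + 2.0554*sin(h)^3 + 1.1541*sin(h)^2 - 25.334*sin(h) + 28.09)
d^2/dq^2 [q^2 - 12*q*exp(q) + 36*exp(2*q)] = -12*q*exp(q) + 144*exp(2*q) - 24*exp(q) + 2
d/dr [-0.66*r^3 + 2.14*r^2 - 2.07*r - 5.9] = -1.98*r^2 + 4.28*r - 2.07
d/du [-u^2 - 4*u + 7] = -2*u - 4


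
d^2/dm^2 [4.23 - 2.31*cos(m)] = 2.31*cos(m)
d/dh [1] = 0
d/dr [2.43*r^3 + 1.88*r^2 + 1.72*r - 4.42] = 7.29*r^2 + 3.76*r + 1.72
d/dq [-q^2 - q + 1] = -2*q - 1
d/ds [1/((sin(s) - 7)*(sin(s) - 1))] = 2*(4 - sin(s))*cos(s)/((sin(s) - 7)^2*(sin(s) - 1)^2)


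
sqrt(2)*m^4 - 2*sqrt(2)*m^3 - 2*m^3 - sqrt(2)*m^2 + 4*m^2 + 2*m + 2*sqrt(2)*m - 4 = (m - 2)*(m - 1)*(m - sqrt(2))*(sqrt(2)*m + sqrt(2))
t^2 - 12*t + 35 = (t - 7)*(t - 5)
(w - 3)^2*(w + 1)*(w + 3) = w^4 - 2*w^3 - 12*w^2 + 18*w + 27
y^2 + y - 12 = (y - 3)*(y + 4)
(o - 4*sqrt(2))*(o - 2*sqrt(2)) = o^2 - 6*sqrt(2)*o + 16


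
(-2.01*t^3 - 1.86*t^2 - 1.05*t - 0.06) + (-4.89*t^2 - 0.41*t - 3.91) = -2.01*t^3 - 6.75*t^2 - 1.46*t - 3.97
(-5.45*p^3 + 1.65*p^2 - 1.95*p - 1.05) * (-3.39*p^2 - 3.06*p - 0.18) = 18.4755*p^5 + 11.0835*p^4 + 2.5425*p^3 + 9.2295*p^2 + 3.564*p + 0.189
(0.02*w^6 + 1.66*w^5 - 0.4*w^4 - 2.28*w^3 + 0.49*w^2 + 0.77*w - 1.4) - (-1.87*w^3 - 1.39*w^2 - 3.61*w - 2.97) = 0.02*w^6 + 1.66*w^5 - 0.4*w^4 - 0.41*w^3 + 1.88*w^2 + 4.38*w + 1.57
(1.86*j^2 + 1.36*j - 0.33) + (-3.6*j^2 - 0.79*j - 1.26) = -1.74*j^2 + 0.57*j - 1.59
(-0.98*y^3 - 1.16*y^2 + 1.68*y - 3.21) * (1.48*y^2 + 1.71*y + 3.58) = -1.4504*y^5 - 3.3926*y^4 - 3.0056*y^3 - 6.0308*y^2 + 0.525300000000001*y - 11.4918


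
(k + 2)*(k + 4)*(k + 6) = k^3 + 12*k^2 + 44*k + 48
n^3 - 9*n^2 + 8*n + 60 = (n - 6)*(n - 5)*(n + 2)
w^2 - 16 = (w - 4)*(w + 4)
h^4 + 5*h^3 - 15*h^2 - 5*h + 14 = (h - 2)*(h - 1)*(h + 1)*(h + 7)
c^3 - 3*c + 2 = (c - 1)^2*(c + 2)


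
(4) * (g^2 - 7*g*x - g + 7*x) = 4*g^2 - 28*g*x - 4*g + 28*x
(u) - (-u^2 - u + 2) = u^2 + 2*u - 2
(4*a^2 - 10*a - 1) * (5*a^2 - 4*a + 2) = 20*a^4 - 66*a^3 + 43*a^2 - 16*a - 2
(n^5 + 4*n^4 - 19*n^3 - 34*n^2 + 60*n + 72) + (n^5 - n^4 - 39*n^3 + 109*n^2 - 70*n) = 2*n^5 + 3*n^4 - 58*n^3 + 75*n^2 - 10*n + 72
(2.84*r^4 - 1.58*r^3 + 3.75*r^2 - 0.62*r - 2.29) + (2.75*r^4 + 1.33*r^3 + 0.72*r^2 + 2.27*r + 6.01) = 5.59*r^4 - 0.25*r^3 + 4.47*r^2 + 1.65*r + 3.72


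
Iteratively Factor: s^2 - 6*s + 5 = (s - 5)*(s - 1)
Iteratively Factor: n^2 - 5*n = (n)*(n - 5)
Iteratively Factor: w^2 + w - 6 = (w + 3)*(w - 2)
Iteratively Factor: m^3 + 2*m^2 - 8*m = (m + 4)*(m^2 - 2*m) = (m - 2)*(m + 4)*(m)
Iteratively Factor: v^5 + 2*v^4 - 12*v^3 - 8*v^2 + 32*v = (v)*(v^4 + 2*v^3 - 12*v^2 - 8*v + 32) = v*(v - 2)*(v^3 + 4*v^2 - 4*v - 16) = v*(v - 2)*(v + 2)*(v^2 + 2*v - 8) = v*(v - 2)^2*(v + 2)*(v + 4)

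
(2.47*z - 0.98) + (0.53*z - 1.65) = 3.0*z - 2.63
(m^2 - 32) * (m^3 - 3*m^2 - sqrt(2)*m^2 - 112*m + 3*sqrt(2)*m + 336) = m^5 - 3*m^4 - sqrt(2)*m^4 - 144*m^3 + 3*sqrt(2)*m^3 + 32*sqrt(2)*m^2 + 432*m^2 - 96*sqrt(2)*m + 3584*m - 10752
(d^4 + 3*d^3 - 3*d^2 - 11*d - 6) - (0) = d^4 + 3*d^3 - 3*d^2 - 11*d - 6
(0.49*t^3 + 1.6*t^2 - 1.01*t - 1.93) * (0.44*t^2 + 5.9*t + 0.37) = 0.2156*t^5 + 3.595*t^4 + 9.1769*t^3 - 6.2162*t^2 - 11.7607*t - 0.7141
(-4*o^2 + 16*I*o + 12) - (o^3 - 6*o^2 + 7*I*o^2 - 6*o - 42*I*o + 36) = -o^3 + 2*o^2 - 7*I*o^2 + 6*o + 58*I*o - 24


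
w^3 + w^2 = w^2*(w + 1)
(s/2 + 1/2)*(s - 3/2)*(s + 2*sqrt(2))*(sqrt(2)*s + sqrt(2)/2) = sqrt(2)*s^4/2 + 2*s^3 - 7*sqrt(2)*s^2/8 - 7*s/2 - 3*sqrt(2)*s/8 - 3/2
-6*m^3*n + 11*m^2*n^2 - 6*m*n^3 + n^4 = n*(-3*m + n)*(-2*m + n)*(-m + n)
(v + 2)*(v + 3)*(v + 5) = v^3 + 10*v^2 + 31*v + 30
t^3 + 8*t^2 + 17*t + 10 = (t + 1)*(t + 2)*(t + 5)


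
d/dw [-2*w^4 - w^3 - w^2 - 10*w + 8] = -8*w^3 - 3*w^2 - 2*w - 10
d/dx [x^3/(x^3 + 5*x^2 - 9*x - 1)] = x^2*(5*x^2 - 18*x - 3)/(x^6 + 10*x^5 + 7*x^4 - 92*x^3 + 71*x^2 + 18*x + 1)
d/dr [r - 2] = 1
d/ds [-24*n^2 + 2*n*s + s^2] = 2*n + 2*s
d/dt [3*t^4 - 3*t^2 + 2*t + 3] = 12*t^3 - 6*t + 2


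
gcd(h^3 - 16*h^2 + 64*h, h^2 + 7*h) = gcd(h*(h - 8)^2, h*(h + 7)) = h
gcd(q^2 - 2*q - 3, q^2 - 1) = q + 1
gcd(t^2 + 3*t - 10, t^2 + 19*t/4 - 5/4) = t + 5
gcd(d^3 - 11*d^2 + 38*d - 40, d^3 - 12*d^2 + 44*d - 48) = d^2 - 6*d + 8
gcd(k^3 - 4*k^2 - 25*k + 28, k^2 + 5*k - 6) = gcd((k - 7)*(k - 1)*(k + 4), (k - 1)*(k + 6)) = k - 1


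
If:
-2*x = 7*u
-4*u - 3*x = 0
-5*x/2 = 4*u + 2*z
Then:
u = 0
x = 0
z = 0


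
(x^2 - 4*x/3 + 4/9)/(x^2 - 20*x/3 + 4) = (x - 2/3)/(x - 6)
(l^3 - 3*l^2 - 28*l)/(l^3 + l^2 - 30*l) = (l^2 - 3*l - 28)/(l^2 + l - 30)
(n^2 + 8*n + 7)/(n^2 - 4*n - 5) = (n + 7)/(n - 5)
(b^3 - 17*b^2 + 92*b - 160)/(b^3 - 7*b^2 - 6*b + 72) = (b^2 - 13*b + 40)/(b^2 - 3*b - 18)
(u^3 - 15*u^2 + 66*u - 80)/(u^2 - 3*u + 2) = (u^2 - 13*u + 40)/(u - 1)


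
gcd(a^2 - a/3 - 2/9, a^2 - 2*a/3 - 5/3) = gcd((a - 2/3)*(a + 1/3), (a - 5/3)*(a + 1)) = 1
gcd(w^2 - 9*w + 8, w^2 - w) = w - 1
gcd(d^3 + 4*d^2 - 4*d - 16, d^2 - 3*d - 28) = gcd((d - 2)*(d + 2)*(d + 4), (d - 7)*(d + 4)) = d + 4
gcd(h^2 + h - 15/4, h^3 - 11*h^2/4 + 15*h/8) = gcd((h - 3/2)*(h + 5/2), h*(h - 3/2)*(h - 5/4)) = h - 3/2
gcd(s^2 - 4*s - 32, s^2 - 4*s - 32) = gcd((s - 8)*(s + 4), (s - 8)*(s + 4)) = s^2 - 4*s - 32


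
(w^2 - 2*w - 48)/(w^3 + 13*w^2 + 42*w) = (w - 8)/(w*(w + 7))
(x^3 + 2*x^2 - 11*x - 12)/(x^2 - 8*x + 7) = (x^3 + 2*x^2 - 11*x - 12)/(x^2 - 8*x + 7)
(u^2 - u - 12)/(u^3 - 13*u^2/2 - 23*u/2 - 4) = 2*(-u^2 + u + 12)/(-2*u^3 + 13*u^2 + 23*u + 8)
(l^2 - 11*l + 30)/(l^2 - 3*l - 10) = (l - 6)/(l + 2)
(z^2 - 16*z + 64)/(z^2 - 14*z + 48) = (z - 8)/(z - 6)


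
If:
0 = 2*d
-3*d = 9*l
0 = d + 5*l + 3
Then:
No Solution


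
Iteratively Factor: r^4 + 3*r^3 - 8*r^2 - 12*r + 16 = (r - 1)*(r^3 + 4*r^2 - 4*r - 16) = (r - 1)*(r + 4)*(r^2 - 4) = (r - 2)*(r - 1)*(r + 4)*(r + 2)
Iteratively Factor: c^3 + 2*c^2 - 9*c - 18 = (c - 3)*(c^2 + 5*c + 6) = (c - 3)*(c + 3)*(c + 2)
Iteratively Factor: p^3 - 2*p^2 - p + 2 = (p - 1)*(p^2 - p - 2) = (p - 1)*(p + 1)*(p - 2)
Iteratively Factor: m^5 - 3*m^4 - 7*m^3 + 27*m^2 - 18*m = (m - 3)*(m^4 - 7*m^2 + 6*m) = (m - 3)*(m + 3)*(m^3 - 3*m^2 + 2*m) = (m - 3)*(m - 1)*(m + 3)*(m^2 - 2*m) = m*(m - 3)*(m - 1)*(m + 3)*(m - 2)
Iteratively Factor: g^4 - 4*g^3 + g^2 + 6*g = (g - 2)*(g^3 - 2*g^2 - 3*g) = g*(g - 2)*(g^2 - 2*g - 3) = g*(g - 3)*(g - 2)*(g + 1)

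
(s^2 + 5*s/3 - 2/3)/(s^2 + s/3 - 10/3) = (3*s - 1)/(3*s - 5)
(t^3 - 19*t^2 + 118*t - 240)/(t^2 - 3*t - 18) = (t^2 - 13*t + 40)/(t + 3)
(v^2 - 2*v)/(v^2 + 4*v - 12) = v/(v + 6)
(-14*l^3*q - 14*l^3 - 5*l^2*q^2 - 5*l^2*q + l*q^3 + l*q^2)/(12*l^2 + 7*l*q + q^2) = l*(-14*l^2*q - 14*l^2 - 5*l*q^2 - 5*l*q + q^3 + q^2)/(12*l^2 + 7*l*q + q^2)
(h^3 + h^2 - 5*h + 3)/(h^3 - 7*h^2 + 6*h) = (h^2 + 2*h - 3)/(h*(h - 6))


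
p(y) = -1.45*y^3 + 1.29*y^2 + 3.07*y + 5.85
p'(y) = -4.35*y^2 + 2.58*y + 3.07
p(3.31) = -22.44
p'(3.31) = -36.05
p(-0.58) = 4.79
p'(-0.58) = 0.11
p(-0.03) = 5.76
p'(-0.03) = 2.99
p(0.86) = 8.52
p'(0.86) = 2.07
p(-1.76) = 12.35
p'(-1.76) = -14.95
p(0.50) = 7.53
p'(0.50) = 3.27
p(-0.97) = 5.41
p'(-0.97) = -3.53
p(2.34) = 1.52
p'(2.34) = -14.71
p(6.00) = -242.49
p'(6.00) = -138.05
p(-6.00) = 347.07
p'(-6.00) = -169.01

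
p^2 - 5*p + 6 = (p - 3)*(p - 2)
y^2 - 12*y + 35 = (y - 7)*(y - 5)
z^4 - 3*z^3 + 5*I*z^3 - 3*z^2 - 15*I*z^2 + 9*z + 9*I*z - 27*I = (z - 3)*(z - I)*(z + 3*I)^2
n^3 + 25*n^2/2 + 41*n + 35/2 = (n + 1/2)*(n + 5)*(n + 7)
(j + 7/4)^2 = j^2 + 7*j/2 + 49/16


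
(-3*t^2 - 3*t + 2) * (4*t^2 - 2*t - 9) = -12*t^4 - 6*t^3 + 41*t^2 + 23*t - 18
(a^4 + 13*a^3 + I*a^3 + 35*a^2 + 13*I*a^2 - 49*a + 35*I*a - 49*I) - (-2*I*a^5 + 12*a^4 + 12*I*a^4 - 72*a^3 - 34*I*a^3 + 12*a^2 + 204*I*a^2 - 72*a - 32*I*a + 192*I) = 2*I*a^5 - 11*a^4 - 12*I*a^4 + 85*a^3 + 35*I*a^3 + 23*a^2 - 191*I*a^2 + 23*a + 67*I*a - 241*I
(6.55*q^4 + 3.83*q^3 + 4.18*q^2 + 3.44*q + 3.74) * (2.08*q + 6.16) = 13.624*q^5 + 48.3144*q^4 + 32.2872*q^3 + 32.904*q^2 + 28.9696*q + 23.0384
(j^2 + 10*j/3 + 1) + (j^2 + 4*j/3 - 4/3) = 2*j^2 + 14*j/3 - 1/3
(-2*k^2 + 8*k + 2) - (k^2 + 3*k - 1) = -3*k^2 + 5*k + 3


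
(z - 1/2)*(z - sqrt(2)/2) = z^2 - sqrt(2)*z/2 - z/2 + sqrt(2)/4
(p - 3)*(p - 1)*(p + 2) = p^3 - 2*p^2 - 5*p + 6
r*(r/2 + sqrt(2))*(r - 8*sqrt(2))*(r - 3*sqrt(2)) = r^4/2 - 9*sqrt(2)*r^3/2 + 2*r^2 + 48*sqrt(2)*r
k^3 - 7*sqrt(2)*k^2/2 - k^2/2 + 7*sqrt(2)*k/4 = k*(k - 1/2)*(k - 7*sqrt(2)/2)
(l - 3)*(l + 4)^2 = l^3 + 5*l^2 - 8*l - 48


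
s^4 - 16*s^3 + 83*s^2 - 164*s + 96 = (s - 8)*(s - 4)*(s - 3)*(s - 1)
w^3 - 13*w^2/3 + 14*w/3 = w*(w - 7/3)*(w - 2)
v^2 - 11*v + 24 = (v - 8)*(v - 3)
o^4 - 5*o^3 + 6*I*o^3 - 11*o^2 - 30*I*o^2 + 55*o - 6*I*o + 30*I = (o - 5)*(o + I)*(o + 2*I)*(o + 3*I)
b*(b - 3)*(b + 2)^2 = b^4 + b^3 - 8*b^2 - 12*b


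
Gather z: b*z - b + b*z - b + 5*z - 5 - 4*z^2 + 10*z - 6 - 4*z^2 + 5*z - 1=-2*b - 8*z^2 + z*(2*b + 20) - 12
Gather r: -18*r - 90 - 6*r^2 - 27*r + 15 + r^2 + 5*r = -5*r^2 - 40*r - 75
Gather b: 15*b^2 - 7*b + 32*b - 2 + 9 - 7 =15*b^2 + 25*b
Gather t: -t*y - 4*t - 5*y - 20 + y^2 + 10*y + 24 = t*(-y - 4) + y^2 + 5*y + 4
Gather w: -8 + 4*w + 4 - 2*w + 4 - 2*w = 0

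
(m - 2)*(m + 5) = m^2 + 3*m - 10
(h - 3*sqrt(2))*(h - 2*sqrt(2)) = h^2 - 5*sqrt(2)*h + 12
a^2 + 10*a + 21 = (a + 3)*(a + 7)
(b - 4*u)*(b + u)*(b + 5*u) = b^3 + 2*b^2*u - 19*b*u^2 - 20*u^3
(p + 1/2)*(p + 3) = p^2 + 7*p/2 + 3/2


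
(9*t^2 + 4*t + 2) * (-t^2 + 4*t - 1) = -9*t^4 + 32*t^3 + 5*t^2 + 4*t - 2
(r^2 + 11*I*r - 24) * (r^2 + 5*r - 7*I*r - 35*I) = r^4 + 5*r^3 + 4*I*r^3 + 53*r^2 + 20*I*r^2 + 265*r + 168*I*r + 840*I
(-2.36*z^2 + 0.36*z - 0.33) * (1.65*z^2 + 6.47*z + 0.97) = -3.894*z^4 - 14.6752*z^3 - 0.5045*z^2 - 1.7859*z - 0.3201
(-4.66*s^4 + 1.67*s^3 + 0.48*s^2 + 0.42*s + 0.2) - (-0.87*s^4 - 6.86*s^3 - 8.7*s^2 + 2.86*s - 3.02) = -3.79*s^4 + 8.53*s^3 + 9.18*s^2 - 2.44*s + 3.22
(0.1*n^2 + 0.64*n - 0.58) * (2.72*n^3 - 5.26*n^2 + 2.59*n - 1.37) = 0.272*n^5 + 1.2148*n^4 - 4.685*n^3 + 4.5714*n^2 - 2.379*n + 0.7946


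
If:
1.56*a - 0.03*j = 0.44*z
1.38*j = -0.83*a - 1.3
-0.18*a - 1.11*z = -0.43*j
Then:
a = -0.11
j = -0.88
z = -0.32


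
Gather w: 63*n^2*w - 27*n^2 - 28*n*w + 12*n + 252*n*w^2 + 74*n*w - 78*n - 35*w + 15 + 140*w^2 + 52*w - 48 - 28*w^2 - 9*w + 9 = -27*n^2 - 66*n + w^2*(252*n + 112) + w*(63*n^2 + 46*n + 8) - 24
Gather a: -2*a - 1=-2*a - 1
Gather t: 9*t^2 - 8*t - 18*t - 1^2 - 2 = 9*t^2 - 26*t - 3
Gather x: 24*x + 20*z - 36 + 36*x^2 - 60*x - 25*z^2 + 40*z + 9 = 36*x^2 - 36*x - 25*z^2 + 60*z - 27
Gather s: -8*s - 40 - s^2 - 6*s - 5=-s^2 - 14*s - 45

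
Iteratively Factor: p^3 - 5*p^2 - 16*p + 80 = (p - 5)*(p^2 - 16) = (p - 5)*(p + 4)*(p - 4)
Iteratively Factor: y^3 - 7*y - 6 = (y + 1)*(y^2 - y - 6) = (y - 3)*(y + 1)*(y + 2)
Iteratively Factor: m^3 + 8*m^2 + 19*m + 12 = (m + 1)*(m^2 + 7*m + 12) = (m + 1)*(m + 4)*(m + 3)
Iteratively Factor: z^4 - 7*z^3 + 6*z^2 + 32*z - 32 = (z - 4)*(z^3 - 3*z^2 - 6*z + 8) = (z - 4)*(z - 1)*(z^2 - 2*z - 8) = (z - 4)^2*(z - 1)*(z + 2)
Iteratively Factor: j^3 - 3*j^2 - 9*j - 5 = (j + 1)*(j^2 - 4*j - 5) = (j + 1)^2*(j - 5)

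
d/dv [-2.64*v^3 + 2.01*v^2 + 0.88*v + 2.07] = -7.92*v^2 + 4.02*v + 0.88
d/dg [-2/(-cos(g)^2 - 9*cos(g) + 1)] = 2*(2*cos(g) + 9)*sin(g)/(-sin(g)^2 + 9*cos(g))^2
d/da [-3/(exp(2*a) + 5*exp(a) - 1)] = (6*exp(a) + 15)*exp(a)/(exp(2*a) + 5*exp(a) - 1)^2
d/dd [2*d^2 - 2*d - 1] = 4*d - 2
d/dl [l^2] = 2*l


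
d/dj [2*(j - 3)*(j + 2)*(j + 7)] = 6*j^2 + 24*j - 26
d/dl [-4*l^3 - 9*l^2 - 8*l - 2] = -12*l^2 - 18*l - 8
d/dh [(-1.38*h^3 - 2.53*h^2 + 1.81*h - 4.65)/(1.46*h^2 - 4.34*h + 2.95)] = (-2.0148*h^4 + 11.9784*h^3 - 3.8754*h^2 - 1.349*h - 14.8415)/(2.1316*h^4 - 12.6728*h^3 + 27.4496*h^2 - 25.606*h + 8.7025)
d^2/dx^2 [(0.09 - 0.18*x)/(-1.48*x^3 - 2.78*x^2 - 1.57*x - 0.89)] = (2.365632*x^5 + 2.07792*x^4 - 3.979008*x^3 - 8.273232*x^2 - 4.317732*x - 0.501354)/(3.241792*x^9 + 18.267936*x^8 + 44.63088*x^7 + 66.090968*x^6 + 69.315816*x^5 + 53.600118*x^4 + 30.693781*x^3 + 13.187397*x^2 + 3.730791*x + 0.704969)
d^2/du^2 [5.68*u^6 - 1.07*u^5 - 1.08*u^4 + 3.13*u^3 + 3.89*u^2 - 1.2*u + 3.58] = 170.4*u^4 - 21.4*u^3 - 12.96*u^2 + 18.78*u + 7.78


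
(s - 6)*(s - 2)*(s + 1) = s^3 - 7*s^2 + 4*s + 12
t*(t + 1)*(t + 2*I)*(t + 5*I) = t^4 + t^3 + 7*I*t^3 - 10*t^2 + 7*I*t^2 - 10*t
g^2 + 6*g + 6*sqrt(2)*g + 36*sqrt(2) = (g + 6)*(g + 6*sqrt(2))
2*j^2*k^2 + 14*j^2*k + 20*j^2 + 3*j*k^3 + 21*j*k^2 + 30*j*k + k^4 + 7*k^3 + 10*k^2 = (j + k)*(2*j + k)*(k + 2)*(k + 5)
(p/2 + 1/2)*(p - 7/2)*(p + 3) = p^3/2 + p^2/4 - 11*p/2 - 21/4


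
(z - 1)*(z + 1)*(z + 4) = z^3 + 4*z^2 - z - 4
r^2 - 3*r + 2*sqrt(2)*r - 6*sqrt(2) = (r - 3)*(r + 2*sqrt(2))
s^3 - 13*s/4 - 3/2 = (s - 2)*(s + 1/2)*(s + 3/2)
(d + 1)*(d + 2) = d^2 + 3*d + 2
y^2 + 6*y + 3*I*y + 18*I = (y + 6)*(y + 3*I)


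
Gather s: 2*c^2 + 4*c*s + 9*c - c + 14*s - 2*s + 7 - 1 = 2*c^2 + 8*c + s*(4*c + 12) + 6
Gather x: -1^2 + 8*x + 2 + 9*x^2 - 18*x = 9*x^2 - 10*x + 1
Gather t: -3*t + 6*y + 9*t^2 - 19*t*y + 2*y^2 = 9*t^2 + t*(-19*y - 3) + 2*y^2 + 6*y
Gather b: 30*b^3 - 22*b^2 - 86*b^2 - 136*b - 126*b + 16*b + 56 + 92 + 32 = 30*b^3 - 108*b^2 - 246*b + 180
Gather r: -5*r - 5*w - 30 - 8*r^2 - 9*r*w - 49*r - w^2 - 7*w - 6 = -8*r^2 + r*(-9*w - 54) - w^2 - 12*w - 36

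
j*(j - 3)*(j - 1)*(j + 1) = j^4 - 3*j^3 - j^2 + 3*j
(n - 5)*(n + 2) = n^2 - 3*n - 10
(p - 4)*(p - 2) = p^2 - 6*p + 8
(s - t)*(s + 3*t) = s^2 + 2*s*t - 3*t^2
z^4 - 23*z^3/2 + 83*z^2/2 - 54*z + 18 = (z - 6)*(z - 3)*(z - 2)*(z - 1/2)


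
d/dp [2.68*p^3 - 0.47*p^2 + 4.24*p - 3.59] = 8.04*p^2 - 0.94*p + 4.24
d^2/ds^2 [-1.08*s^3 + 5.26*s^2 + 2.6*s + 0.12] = 10.52 - 6.48*s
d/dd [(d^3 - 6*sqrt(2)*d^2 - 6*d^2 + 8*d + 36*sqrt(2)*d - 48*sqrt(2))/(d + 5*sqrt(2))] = (2*d^3 - 6*d^2 + 9*sqrt(2)*d^2 - 120*d - 60*sqrt(2)*d + 88*sqrt(2) + 360)/(d^2 + 10*sqrt(2)*d + 50)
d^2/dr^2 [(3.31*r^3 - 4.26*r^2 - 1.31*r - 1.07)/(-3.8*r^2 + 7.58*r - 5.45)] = (2.27373675443232e-13*r^4 + 39.9817119999996*r^3 + 383.79366*r^2 - 937.59393*r + 439.937416)/(54.872*r^6 - 328.3656*r^5 + 891.09696*r^4 - 1377.410312*r^3 + 1278.02064*r^2 - 675.43485*r + 161.878625)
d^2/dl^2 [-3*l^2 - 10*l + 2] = -6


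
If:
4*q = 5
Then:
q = 5/4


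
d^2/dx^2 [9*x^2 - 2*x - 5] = 18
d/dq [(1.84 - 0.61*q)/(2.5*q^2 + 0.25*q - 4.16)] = (1.525*q^2 - 9.2*q + 2.0776)/(6.25*q^4 + 1.25*q^3 - 20.7375*q^2 - 2.08*q + 17.3056)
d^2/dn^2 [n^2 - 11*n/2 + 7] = 2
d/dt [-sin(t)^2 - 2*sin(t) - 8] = -2*(sin(t) + 1)*cos(t)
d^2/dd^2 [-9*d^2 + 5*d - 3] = -18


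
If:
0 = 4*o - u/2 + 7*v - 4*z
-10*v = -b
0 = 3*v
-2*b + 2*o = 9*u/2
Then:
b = 0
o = 18*z/17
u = 8*z/17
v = 0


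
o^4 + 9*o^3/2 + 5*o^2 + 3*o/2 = o*(o + 1/2)*(o + 1)*(o + 3)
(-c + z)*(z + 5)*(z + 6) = -c*z^2 - 11*c*z - 30*c + z^3 + 11*z^2 + 30*z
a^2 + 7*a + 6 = (a + 1)*(a + 6)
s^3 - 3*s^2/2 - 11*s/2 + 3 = (s - 3)*(s - 1/2)*(s + 2)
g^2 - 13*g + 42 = (g - 7)*(g - 6)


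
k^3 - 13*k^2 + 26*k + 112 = (k - 8)*(k - 7)*(k + 2)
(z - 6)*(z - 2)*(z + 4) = z^3 - 4*z^2 - 20*z + 48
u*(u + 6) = u^2 + 6*u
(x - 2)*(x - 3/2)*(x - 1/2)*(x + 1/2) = x^4 - 7*x^3/2 + 11*x^2/4 + 7*x/8 - 3/4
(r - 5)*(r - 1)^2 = r^3 - 7*r^2 + 11*r - 5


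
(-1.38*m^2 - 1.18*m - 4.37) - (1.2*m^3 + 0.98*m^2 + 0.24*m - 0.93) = -1.2*m^3 - 2.36*m^2 - 1.42*m - 3.44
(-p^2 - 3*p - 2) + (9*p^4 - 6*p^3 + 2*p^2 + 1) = 9*p^4 - 6*p^3 + p^2 - 3*p - 1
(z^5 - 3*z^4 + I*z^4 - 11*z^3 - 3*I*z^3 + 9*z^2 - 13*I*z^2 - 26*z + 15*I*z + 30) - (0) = z^5 - 3*z^4 + I*z^4 - 11*z^3 - 3*I*z^3 + 9*z^2 - 13*I*z^2 - 26*z + 15*I*z + 30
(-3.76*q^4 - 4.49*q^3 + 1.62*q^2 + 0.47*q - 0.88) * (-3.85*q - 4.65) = 14.476*q^5 + 34.7705*q^4 + 14.6415*q^3 - 9.3425*q^2 + 1.2025*q + 4.092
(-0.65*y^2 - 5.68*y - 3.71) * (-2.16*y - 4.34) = 1.404*y^3 + 15.0898*y^2 + 32.6648*y + 16.1014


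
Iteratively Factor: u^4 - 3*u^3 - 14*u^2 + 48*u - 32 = (u - 4)*(u^3 + u^2 - 10*u + 8) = (u - 4)*(u - 1)*(u^2 + 2*u - 8) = (u - 4)*(u - 2)*(u - 1)*(u + 4)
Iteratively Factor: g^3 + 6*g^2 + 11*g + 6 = (g + 2)*(g^2 + 4*g + 3) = (g + 1)*(g + 2)*(g + 3)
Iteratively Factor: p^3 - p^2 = (p - 1)*(p^2) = p*(p - 1)*(p)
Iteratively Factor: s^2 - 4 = (s + 2)*(s - 2)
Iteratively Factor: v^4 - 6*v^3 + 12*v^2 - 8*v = (v - 2)*(v^3 - 4*v^2 + 4*v) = (v - 2)^2*(v^2 - 2*v) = v*(v - 2)^2*(v - 2)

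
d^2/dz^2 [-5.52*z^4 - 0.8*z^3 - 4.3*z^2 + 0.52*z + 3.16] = -66.24*z^2 - 4.8*z - 8.6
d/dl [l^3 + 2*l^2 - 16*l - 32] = 3*l^2 + 4*l - 16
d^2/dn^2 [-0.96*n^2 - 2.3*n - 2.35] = -1.92000000000000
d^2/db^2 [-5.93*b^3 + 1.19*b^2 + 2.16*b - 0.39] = 2.38 - 35.58*b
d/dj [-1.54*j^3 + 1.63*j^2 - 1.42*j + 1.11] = -4.62*j^2 + 3.26*j - 1.42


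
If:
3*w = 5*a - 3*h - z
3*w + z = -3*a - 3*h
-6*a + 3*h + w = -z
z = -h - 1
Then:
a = 0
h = 1/2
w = 0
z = -3/2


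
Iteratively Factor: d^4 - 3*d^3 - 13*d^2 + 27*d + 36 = (d - 4)*(d^3 + d^2 - 9*d - 9) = (d - 4)*(d + 3)*(d^2 - 2*d - 3) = (d - 4)*(d + 1)*(d + 3)*(d - 3)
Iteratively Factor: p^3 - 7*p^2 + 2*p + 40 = (p - 4)*(p^2 - 3*p - 10) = (p - 4)*(p + 2)*(p - 5)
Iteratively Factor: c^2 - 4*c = (c)*(c - 4)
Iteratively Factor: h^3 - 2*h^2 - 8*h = (h)*(h^2 - 2*h - 8) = h*(h - 4)*(h + 2)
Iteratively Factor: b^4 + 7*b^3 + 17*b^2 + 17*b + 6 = (b + 1)*(b^3 + 6*b^2 + 11*b + 6) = (b + 1)*(b + 2)*(b^2 + 4*b + 3) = (b + 1)*(b + 2)*(b + 3)*(b + 1)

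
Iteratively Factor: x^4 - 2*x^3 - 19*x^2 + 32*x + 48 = (x - 3)*(x^3 + x^2 - 16*x - 16) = (x - 4)*(x - 3)*(x^2 + 5*x + 4) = (x - 4)*(x - 3)*(x + 1)*(x + 4)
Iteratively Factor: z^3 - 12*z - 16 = (z - 4)*(z^2 + 4*z + 4) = (z - 4)*(z + 2)*(z + 2)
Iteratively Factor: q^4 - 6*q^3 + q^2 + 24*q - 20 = (q + 2)*(q^3 - 8*q^2 + 17*q - 10) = (q - 2)*(q + 2)*(q^2 - 6*q + 5) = (q - 2)*(q - 1)*(q + 2)*(q - 5)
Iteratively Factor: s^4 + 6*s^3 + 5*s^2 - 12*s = (s + 3)*(s^3 + 3*s^2 - 4*s) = s*(s + 3)*(s^2 + 3*s - 4) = s*(s - 1)*(s + 3)*(s + 4)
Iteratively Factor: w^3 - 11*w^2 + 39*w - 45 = (w - 3)*(w^2 - 8*w + 15) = (w - 3)^2*(w - 5)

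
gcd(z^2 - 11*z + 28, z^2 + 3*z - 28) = z - 4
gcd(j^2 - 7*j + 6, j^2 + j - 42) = j - 6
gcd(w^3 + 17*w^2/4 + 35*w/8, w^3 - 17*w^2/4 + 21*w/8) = w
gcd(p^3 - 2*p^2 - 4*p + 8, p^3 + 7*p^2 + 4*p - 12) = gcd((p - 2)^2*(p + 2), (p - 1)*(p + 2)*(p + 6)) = p + 2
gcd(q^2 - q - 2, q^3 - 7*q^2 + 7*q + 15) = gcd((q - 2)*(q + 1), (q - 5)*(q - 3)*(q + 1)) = q + 1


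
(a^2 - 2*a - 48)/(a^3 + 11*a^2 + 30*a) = (a - 8)/(a*(a + 5))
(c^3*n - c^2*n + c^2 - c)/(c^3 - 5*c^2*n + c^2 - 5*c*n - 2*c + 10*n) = c*(c*n + 1)/(c^2 - 5*c*n + 2*c - 10*n)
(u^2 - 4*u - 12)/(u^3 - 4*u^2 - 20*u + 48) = (u + 2)/(u^2 + 2*u - 8)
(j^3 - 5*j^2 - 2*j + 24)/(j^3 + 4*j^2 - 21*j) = (j^2 - 2*j - 8)/(j*(j + 7))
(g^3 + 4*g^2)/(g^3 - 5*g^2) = (g + 4)/(g - 5)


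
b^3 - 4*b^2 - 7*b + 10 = (b - 5)*(b - 1)*(b + 2)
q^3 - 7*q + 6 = (q - 2)*(q - 1)*(q + 3)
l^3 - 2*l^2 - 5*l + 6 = (l - 3)*(l - 1)*(l + 2)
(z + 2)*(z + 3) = z^2 + 5*z + 6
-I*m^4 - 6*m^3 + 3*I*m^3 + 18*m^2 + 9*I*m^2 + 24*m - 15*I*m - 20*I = (m - 4)*(m - 5*I)*(m - I)*(-I*m - I)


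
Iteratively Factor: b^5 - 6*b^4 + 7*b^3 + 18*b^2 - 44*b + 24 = (b - 2)*(b^4 - 4*b^3 - b^2 + 16*b - 12) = (b - 2)*(b - 1)*(b^3 - 3*b^2 - 4*b + 12) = (b - 2)*(b - 1)*(b + 2)*(b^2 - 5*b + 6) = (b - 3)*(b - 2)*(b - 1)*(b + 2)*(b - 2)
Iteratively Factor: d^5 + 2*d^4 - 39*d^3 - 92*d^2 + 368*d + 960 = (d + 4)*(d^4 - 2*d^3 - 31*d^2 + 32*d + 240) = (d + 3)*(d + 4)*(d^3 - 5*d^2 - 16*d + 80) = (d - 5)*(d + 3)*(d + 4)*(d^2 - 16) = (d - 5)*(d - 4)*(d + 3)*(d + 4)*(d + 4)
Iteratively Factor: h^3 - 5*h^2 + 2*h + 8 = (h - 2)*(h^2 - 3*h - 4) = (h - 2)*(h + 1)*(h - 4)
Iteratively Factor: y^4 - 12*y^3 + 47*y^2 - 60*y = (y - 5)*(y^3 - 7*y^2 + 12*y) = (y - 5)*(y - 3)*(y^2 - 4*y) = y*(y - 5)*(y - 3)*(y - 4)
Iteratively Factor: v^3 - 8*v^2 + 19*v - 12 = (v - 4)*(v^2 - 4*v + 3) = (v - 4)*(v - 1)*(v - 3)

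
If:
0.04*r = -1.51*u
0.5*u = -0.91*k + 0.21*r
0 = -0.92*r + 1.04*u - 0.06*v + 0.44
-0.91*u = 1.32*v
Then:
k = 0.11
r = 0.46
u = -0.01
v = 0.01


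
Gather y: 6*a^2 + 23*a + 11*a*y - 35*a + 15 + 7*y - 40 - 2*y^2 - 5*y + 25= 6*a^2 - 12*a - 2*y^2 + y*(11*a + 2)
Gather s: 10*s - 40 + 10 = 10*s - 30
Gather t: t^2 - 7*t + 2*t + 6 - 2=t^2 - 5*t + 4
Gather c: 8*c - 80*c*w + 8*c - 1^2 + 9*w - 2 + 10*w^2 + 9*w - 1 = c*(16 - 80*w) + 10*w^2 + 18*w - 4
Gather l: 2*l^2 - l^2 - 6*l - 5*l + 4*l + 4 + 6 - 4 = l^2 - 7*l + 6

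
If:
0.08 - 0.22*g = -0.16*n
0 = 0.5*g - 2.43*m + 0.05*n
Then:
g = 0.727272727272727*n + 0.363636363636364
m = 0.170220725776281*n + 0.0748222970445193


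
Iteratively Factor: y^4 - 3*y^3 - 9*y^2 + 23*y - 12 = (y - 1)*(y^3 - 2*y^2 - 11*y + 12) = (y - 4)*(y - 1)*(y^2 + 2*y - 3) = (y - 4)*(y - 1)^2*(y + 3)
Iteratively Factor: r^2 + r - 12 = (r - 3)*(r + 4)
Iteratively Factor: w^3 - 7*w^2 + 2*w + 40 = (w - 4)*(w^2 - 3*w - 10) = (w - 5)*(w - 4)*(w + 2)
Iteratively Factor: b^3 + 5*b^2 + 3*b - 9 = (b - 1)*(b^2 + 6*b + 9) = (b - 1)*(b + 3)*(b + 3)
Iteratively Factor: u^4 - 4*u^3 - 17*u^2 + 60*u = (u - 3)*(u^3 - u^2 - 20*u) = u*(u - 3)*(u^2 - u - 20) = u*(u - 5)*(u - 3)*(u + 4)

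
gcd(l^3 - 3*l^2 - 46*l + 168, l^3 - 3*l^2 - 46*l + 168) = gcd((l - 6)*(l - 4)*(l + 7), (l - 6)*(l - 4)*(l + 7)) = l^3 - 3*l^2 - 46*l + 168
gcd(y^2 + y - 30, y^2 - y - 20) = y - 5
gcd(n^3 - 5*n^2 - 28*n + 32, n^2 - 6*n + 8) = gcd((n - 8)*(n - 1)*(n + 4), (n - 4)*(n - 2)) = 1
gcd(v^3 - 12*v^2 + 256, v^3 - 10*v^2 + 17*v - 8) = v - 8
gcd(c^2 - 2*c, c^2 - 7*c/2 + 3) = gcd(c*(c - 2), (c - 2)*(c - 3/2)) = c - 2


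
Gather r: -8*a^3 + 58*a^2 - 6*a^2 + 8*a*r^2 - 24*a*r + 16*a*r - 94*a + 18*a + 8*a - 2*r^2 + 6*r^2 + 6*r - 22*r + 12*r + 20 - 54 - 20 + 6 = -8*a^3 + 52*a^2 - 68*a + r^2*(8*a + 4) + r*(-8*a - 4) - 48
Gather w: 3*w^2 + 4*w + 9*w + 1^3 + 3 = 3*w^2 + 13*w + 4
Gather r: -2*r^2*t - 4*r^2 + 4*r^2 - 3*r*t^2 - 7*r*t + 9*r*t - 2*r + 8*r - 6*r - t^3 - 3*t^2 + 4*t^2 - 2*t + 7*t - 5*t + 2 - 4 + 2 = -2*r^2*t + r*(-3*t^2 + 2*t) - t^3 + t^2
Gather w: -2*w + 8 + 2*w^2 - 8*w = 2*w^2 - 10*w + 8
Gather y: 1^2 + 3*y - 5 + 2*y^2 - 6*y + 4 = 2*y^2 - 3*y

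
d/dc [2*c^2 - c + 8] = 4*c - 1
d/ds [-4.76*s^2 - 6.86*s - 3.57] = -9.52*s - 6.86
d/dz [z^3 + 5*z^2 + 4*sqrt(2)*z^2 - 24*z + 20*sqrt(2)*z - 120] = 3*z^2 + 10*z + 8*sqrt(2)*z - 24 + 20*sqrt(2)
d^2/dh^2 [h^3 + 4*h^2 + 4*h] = 6*h + 8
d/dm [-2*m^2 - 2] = -4*m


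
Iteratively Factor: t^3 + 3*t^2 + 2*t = (t + 2)*(t^2 + t) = (t + 1)*(t + 2)*(t)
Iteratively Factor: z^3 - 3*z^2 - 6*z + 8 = (z - 1)*(z^2 - 2*z - 8) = (z - 4)*(z - 1)*(z + 2)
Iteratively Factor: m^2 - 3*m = (m)*(m - 3)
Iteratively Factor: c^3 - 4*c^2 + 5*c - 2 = (c - 1)*(c^2 - 3*c + 2) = (c - 2)*(c - 1)*(c - 1)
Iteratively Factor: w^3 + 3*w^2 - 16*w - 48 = (w + 3)*(w^2 - 16) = (w - 4)*(w + 3)*(w + 4)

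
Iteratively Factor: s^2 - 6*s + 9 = (s - 3)*(s - 3)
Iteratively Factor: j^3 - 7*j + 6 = (j + 3)*(j^2 - 3*j + 2) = (j - 1)*(j + 3)*(j - 2)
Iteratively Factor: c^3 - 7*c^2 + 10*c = (c - 5)*(c^2 - 2*c) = c*(c - 5)*(c - 2)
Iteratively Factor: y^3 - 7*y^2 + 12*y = (y - 4)*(y^2 - 3*y) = y*(y - 4)*(y - 3)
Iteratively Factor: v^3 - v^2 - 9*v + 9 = (v + 3)*(v^2 - 4*v + 3) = (v - 1)*(v + 3)*(v - 3)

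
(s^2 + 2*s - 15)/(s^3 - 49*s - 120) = (s - 3)/(s^2 - 5*s - 24)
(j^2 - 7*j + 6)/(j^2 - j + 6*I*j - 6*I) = (j - 6)/(j + 6*I)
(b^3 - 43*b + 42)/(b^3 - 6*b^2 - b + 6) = (b + 7)/(b + 1)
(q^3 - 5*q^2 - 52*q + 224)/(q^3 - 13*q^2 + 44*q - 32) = (q + 7)/(q - 1)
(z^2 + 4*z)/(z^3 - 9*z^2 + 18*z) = (z + 4)/(z^2 - 9*z + 18)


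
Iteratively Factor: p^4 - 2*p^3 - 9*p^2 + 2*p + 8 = (p + 1)*(p^3 - 3*p^2 - 6*p + 8) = (p - 1)*(p + 1)*(p^2 - 2*p - 8) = (p - 1)*(p + 1)*(p + 2)*(p - 4)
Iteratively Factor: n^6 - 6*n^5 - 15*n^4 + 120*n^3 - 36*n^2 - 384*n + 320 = (n - 5)*(n^5 - n^4 - 20*n^3 + 20*n^2 + 64*n - 64) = (n - 5)*(n - 1)*(n^4 - 20*n^2 + 64) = (n - 5)*(n - 1)*(n + 2)*(n^3 - 2*n^2 - 16*n + 32) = (n - 5)*(n - 2)*(n - 1)*(n + 2)*(n^2 - 16) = (n - 5)*(n - 2)*(n - 1)*(n + 2)*(n + 4)*(n - 4)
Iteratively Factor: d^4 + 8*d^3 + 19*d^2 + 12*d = (d + 3)*(d^3 + 5*d^2 + 4*d) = d*(d + 3)*(d^2 + 5*d + 4) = d*(d + 3)*(d + 4)*(d + 1)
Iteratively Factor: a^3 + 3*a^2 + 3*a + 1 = (a + 1)*(a^2 + 2*a + 1) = (a + 1)^2*(a + 1)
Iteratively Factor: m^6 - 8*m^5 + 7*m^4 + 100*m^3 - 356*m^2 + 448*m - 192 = (m - 2)*(m^5 - 6*m^4 - 5*m^3 + 90*m^2 - 176*m + 96) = (m - 2)*(m + 4)*(m^4 - 10*m^3 + 35*m^2 - 50*m + 24) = (m - 4)*(m - 2)*(m + 4)*(m^3 - 6*m^2 + 11*m - 6) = (m - 4)*(m - 2)^2*(m + 4)*(m^2 - 4*m + 3) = (m - 4)*(m - 2)^2*(m - 1)*(m + 4)*(m - 3)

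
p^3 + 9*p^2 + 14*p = p*(p + 2)*(p + 7)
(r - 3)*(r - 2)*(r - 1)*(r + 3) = r^4 - 3*r^3 - 7*r^2 + 27*r - 18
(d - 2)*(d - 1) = d^2 - 3*d + 2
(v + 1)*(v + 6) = v^2 + 7*v + 6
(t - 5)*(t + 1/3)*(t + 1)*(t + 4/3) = t^4 - 7*t^3/3 - 101*t^2/9 - 91*t/9 - 20/9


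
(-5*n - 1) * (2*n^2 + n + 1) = -10*n^3 - 7*n^2 - 6*n - 1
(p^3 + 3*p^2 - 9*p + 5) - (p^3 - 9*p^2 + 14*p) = 12*p^2 - 23*p + 5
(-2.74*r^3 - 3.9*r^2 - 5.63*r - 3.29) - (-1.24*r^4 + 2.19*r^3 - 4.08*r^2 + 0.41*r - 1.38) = 1.24*r^4 - 4.93*r^3 + 0.18*r^2 - 6.04*r - 1.91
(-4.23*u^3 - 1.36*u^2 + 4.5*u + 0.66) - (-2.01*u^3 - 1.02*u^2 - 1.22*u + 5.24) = -2.22*u^3 - 0.34*u^2 + 5.72*u - 4.58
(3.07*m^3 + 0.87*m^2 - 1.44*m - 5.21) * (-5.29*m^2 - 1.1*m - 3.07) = -16.2403*m^5 - 7.9793*m^4 - 2.7643*m^3 + 26.474*m^2 + 10.1518*m + 15.9947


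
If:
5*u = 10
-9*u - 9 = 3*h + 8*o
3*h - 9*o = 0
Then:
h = -81/17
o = -27/17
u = 2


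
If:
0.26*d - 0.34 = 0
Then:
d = 1.31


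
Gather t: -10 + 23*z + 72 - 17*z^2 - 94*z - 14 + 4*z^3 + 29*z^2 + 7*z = 4*z^3 + 12*z^2 - 64*z + 48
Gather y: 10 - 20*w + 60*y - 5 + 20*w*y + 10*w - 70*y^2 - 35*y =-10*w - 70*y^2 + y*(20*w + 25) + 5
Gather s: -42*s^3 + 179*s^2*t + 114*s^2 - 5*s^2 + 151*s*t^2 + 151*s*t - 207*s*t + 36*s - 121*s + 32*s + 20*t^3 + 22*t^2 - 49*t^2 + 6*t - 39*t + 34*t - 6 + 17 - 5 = -42*s^3 + s^2*(179*t + 109) + s*(151*t^2 - 56*t - 53) + 20*t^3 - 27*t^2 + t + 6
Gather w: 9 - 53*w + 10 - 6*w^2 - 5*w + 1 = -6*w^2 - 58*w + 20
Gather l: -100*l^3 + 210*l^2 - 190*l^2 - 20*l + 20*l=-100*l^3 + 20*l^2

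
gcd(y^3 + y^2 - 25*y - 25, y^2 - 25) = y^2 - 25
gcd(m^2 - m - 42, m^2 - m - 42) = m^2 - m - 42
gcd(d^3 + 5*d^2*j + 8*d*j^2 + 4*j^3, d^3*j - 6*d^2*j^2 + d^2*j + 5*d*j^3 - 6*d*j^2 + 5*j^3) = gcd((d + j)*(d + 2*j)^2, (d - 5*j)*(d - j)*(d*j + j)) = 1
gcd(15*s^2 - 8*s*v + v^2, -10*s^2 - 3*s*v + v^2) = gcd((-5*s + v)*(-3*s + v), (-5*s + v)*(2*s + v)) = 5*s - v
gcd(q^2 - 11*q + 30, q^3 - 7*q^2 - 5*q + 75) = q - 5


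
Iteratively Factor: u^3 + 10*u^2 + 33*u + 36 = (u + 4)*(u^2 + 6*u + 9) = (u + 3)*(u + 4)*(u + 3)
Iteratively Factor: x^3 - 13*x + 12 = (x - 3)*(x^2 + 3*x - 4) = (x - 3)*(x + 4)*(x - 1)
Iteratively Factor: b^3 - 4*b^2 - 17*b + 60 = (b - 5)*(b^2 + b - 12) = (b - 5)*(b - 3)*(b + 4)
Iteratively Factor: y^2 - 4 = (y + 2)*(y - 2)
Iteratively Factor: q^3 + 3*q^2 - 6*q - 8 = (q + 1)*(q^2 + 2*q - 8) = (q - 2)*(q + 1)*(q + 4)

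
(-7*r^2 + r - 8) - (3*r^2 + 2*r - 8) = -10*r^2 - r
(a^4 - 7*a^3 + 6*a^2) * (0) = 0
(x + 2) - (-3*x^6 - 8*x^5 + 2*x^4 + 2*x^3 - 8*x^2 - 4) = 3*x^6 + 8*x^5 - 2*x^4 - 2*x^3 + 8*x^2 + x + 6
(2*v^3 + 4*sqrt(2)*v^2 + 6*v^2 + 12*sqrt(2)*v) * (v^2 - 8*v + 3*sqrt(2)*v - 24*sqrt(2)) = 2*v^5 - 10*v^4 + 10*sqrt(2)*v^4 - 50*sqrt(2)*v^3 - 24*v^3 - 240*sqrt(2)*v^2 - 120*v^2 - 576*v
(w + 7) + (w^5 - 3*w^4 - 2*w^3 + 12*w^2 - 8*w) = w^5 - 3*w^4 - 2*w^3 + 12*w^2 - 7*w + 7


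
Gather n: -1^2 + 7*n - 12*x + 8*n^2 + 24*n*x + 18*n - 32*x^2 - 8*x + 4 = 8*n^2 + n*(24*x + 25) - 32*x^2 - 20*x + 3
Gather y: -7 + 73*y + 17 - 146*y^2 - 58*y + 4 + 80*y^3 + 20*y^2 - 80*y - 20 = 80*y^3 - 126*y^2 - 65*y - 6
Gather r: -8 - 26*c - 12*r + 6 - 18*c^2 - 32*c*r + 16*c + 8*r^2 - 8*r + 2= -18*c^2 - 10*c + 8*r^2 + r*(-32*c - 20)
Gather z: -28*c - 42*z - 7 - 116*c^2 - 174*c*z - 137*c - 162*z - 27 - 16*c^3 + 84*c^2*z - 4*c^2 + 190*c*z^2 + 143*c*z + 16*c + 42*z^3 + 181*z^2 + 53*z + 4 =-16*c^3 - 120*c^2 - 149*c + 42*z^3 + z^2*(190*c + 181) + z*(84*c^2 - 31*c - 151) - 30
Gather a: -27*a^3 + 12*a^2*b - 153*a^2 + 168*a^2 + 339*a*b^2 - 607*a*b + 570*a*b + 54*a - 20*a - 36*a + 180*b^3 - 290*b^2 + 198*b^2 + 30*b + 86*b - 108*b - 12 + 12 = -27*a^3 + a^2*(12*b + 15) + a*(339*b^2 - 37*b - 2) + 180*b^3 - 92*b^2 + 8*b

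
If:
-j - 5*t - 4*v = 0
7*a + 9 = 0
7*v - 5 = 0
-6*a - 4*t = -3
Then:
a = -9/7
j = -65/4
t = 75/28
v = 5/7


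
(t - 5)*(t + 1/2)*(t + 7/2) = t^3 - t^2 - 73*t/4 - 35/4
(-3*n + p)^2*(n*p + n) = 9*n^3*p + 9*n^3 - 6*n^2*p^2 - 6*n^2*p + n*p^3 + n*p^2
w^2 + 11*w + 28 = (w + 4)*(w + 7)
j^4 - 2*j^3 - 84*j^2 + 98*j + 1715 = (j - 7)^2*(j + 5)*(j + 7)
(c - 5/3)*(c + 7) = c^2 + 16*c/3 - 35/3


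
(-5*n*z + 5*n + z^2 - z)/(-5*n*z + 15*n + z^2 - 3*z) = (z - 1)/(z - 3)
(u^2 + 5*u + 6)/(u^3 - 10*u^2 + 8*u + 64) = (u + 3)/(u^2 - 12*u + 32)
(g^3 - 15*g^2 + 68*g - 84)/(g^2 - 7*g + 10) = (g^2 - 13*g + 42)/(g - 5)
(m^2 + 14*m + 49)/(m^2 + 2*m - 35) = (m + 7)/(m - 5)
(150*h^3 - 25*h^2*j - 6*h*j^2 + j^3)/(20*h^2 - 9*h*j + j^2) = (30*h^2 + h*j - j^2)/(4*h - j)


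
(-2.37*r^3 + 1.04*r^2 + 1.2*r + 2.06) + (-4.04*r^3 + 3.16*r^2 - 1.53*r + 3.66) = -6.41*r^3 + 4.2*r^2 - 0.33*r + 5.72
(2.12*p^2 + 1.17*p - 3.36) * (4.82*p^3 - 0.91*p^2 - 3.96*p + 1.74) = 10.2184*p^5 + 3.7102*p^4 - 25.6551*p^3 + 2.1132*p^2 + 15.3414*p - 5.8464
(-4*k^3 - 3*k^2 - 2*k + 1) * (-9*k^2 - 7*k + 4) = 36*k^5 + 55*k^4 + 23*k^3 - 7*k^2 - 15*k + 4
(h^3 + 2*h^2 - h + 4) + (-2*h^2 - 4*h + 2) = h^3 - 5*h + 6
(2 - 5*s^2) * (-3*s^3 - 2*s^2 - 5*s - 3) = 15*s^5 + 10*s^4 + 19*s^3 + 11*s^2 - 10*s - 6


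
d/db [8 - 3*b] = -3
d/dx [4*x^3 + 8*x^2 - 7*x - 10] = 12*x^2 + 16*x - 7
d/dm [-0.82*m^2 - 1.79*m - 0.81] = -1.64*m - 1.79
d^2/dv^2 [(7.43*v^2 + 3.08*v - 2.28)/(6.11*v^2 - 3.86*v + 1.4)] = (580.432892*v^3 - 892.040448*v^2 + 164.559408*v + 33.478304)/(228.099131*v^6 - 432.305718*v^5 + 429.904488*v^4 - 255.623096*v^3 + 98.50512*v^2 - 22.6968*v + 2.744)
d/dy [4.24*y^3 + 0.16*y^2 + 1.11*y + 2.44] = 12.72*y^2 + 0.32*y + 1.11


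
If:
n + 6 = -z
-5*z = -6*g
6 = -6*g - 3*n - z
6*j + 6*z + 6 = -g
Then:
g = 10/3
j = -50/9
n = -10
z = 4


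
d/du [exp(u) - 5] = exp(u)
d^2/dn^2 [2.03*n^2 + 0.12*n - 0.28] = 4.06000000000000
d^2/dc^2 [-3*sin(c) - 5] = 3*sin(c)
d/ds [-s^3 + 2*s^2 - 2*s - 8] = -3*s^2 + 4*s - 2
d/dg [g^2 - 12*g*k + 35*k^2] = 2*g - 12*k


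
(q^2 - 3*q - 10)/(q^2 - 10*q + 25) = (q + 2)/(q - 5)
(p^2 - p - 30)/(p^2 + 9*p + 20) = (p - 6)/(p + 4)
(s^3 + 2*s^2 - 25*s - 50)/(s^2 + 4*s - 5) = (s^2 - 3*s - 10)/(s - 1)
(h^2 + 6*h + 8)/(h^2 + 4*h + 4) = (h + 4)/(h + 2)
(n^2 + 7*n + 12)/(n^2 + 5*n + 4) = (n + 3)/(n + 1)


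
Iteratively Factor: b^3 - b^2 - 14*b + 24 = (b + 4)*(b^2 - 5*b + 6) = (b - 3)*(b + 4)*(b - 2)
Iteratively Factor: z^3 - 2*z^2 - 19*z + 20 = (z - 5)*(z^2 + 3*z - 4) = (z - 5)*(z + 4)*(z - 1)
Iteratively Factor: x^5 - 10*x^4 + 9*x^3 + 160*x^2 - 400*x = (x)*(x^4 - 10*x^3 + 9*x^2 + 160*x - 400) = x*(x - 5)*(x^3 - 5*x^2 - 16*x + 80) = x*(x - 5)^2*(x^2 - 16) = x*(x - 5)^2*(x - 4)*(x + 4)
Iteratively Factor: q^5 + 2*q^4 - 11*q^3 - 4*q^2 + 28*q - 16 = (q + 2)*(q^4 - 11*q^2 + 18*q - 8) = (q - 1)*(q + 2)*(q^3 + q^2 - 10*q + 8) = (q - 1)^2*(q + 2)*(q^2 + 2*q - 8) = (q - 1)^2*(q + 2)*(q + 4)*(q - 2)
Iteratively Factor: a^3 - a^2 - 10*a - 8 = (a + 1)*(a^2 - 2*a - 8) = (a - 4)*(a + 1)*(a + 2)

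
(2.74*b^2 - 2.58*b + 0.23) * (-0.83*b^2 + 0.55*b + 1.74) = -2.2742*b^4 + 3.6484*b^3 + 3.1577*b^2 - 4.3627*b + 0.4002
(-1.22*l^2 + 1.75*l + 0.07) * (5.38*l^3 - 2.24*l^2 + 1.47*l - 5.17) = -6.5636*l^5 + 12.1478*l^4 - 5.3368*l^3 + 8.7231*l^2 - 8.9446*l - 0.3619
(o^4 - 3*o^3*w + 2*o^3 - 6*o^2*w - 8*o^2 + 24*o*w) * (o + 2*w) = o^5 - o^4*w + 2*o^4 - 6*o^3*w^2 - 2*o^3*w - 8*o^3 - 12*o^2*w^2 + 8*o^2*w + 48*o*w^2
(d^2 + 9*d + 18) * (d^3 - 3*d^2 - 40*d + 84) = d^5 + 6*d^4 - 49*d^3 - 330*d^2 + 36*d + 1512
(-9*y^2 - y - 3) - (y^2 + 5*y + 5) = -10*y^2 - 6*y - 8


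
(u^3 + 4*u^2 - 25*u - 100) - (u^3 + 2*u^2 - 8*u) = 2*u^2 - 17*u - 100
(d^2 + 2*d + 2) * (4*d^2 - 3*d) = 4*d^4 + 5*d^3 + 2*d^2 - 6*d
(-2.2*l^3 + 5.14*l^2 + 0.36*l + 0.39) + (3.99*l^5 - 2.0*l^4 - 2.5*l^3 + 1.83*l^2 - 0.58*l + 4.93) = 3.99*l^5 - 2.0*l^4 - 4.7*l^3 + 6.97*l^2 - 0.22*l + 5.32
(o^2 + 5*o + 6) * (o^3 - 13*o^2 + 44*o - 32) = o^5 - 8*o^4 - 15*o^3 + 110*o^2 + 104*o - 192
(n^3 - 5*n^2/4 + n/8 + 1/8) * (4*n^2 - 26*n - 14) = 4*n^5 - 31*n^4 + 19*n^3 + 59*n^2/4 - 5*n - 7/4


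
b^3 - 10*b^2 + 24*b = b*(b - 6)*(b - 4)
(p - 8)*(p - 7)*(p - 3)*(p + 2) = p^4 - 16*p^3 + 65*p^2 + 34*p - 336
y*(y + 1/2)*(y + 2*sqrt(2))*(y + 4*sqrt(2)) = y^4 + y^3/2 + 6*sqrt(2)*y^3 + 3*sqrt(2)*y^2 + 16*y^2 + 8*y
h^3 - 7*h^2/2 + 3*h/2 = h*(h - 3)*(h - 1/2)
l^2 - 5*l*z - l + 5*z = (l - 1)*(l - 5*z)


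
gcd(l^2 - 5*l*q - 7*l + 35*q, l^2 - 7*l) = l - 7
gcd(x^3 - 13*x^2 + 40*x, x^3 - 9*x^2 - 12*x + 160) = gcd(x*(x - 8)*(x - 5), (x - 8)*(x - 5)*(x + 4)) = x^2 - 13*x + 40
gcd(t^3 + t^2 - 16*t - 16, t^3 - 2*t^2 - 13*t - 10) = t + 1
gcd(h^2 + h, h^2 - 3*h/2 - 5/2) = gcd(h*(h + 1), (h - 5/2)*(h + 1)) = h + 1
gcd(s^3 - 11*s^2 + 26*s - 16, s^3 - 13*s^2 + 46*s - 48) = s^2 - 10*s + 16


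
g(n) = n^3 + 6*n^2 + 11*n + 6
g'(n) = 3*n^2 + 12*n + 11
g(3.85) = 194.35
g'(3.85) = 101.67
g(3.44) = 155.55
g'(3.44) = 87.78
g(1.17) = 28.69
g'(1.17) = 29.15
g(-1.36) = -0.38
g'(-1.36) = 0.23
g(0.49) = 12.95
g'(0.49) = 17.60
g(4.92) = 324.45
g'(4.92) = 142.66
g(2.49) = 86.03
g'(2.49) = 59.48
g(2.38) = 79.65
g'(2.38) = 56.55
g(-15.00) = -2184.00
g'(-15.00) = 506.00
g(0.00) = 6.00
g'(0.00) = 11.00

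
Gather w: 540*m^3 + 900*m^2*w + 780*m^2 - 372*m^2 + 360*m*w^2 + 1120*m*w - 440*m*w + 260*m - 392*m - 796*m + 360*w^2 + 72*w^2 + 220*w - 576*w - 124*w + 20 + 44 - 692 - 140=540*m^3 + 408*m^2 - 928*m + w^2*(360*m + 432) + w*(900*m^2 + 680*m - 480) - 768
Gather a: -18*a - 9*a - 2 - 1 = -27*a - 3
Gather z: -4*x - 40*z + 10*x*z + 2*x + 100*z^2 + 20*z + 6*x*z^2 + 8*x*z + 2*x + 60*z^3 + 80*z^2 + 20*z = 18*x*z + 60*z^3 + z^2*(6*x + 180)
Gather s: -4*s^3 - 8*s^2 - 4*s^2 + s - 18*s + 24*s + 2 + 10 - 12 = -4*s^3 - 12*s^2 + 7*s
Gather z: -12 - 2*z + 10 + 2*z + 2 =0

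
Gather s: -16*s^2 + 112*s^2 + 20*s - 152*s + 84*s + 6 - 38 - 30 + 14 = 96*s^2 - 48*s - 48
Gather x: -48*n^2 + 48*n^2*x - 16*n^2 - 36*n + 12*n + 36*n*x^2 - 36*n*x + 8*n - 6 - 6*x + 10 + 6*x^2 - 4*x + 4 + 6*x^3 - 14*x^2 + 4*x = -64*n^2 - 16*n + 6*x^3 + x^2*(36*n - 8) + x*(48*n^2 - 36*n - 6) + 8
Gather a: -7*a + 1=1 - 7*a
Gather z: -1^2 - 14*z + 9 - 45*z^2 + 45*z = -45*z^2 + 31*z + 8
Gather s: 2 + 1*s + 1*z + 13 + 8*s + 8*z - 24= 9*s + 9*z - 9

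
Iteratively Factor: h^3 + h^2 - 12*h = (h + 4)*(h^2 - 3*h) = (h - 3)*(h + 4)*(h)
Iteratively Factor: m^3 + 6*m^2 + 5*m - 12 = (m + 4)*(m^2 + 2*m - 3) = (m - 1)*(m + 4)*(m + 3)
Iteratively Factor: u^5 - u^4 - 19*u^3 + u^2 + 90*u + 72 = (u + 3)*(u^4 - 4*u^3 - 7*u^2 + 22*u + 24) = (u - 4)*(u + 3)*(u^3 - 7*u - 6) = (u - 4)*(u + 1)*(u + 3)*(u^2 - u - 6) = (u - 4)*(u - 3)*(u + 1)*(u + 3)*(u + 2)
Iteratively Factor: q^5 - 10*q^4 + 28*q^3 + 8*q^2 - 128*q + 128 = (q - 2)*(q^4 - 8*q^3 + 12*q^2 + 32*q - 64) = (q - 2)*(q + 2)*(q^3 - 10*q^2 + 32*q - 32) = (q - 2)^2*(q + 2)*(q^2 - 8*q + 16) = (q - 4)*(q - 2)^2*(q + 2)*(q - 4)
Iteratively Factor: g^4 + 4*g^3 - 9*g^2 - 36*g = (g + 3)*(g^3 + g^2 - 12*g) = (g - 3)*(g + 3)*(g^2 + 4*g) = g*(g - 3)*(g + 3)*(g + 4)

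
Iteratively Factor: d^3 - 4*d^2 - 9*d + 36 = (d - 3)*(d^2 - d - 12) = (d - 4)*(d - 3)*(d + 3)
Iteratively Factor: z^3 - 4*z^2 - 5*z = (z)*(z^2 - 4*z - 5) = z*(z - 5)*(z + 1)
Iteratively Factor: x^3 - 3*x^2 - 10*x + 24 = (x - 2)*(x^2 - x - 12) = (x - 2)*(x + 3)*(x - 4)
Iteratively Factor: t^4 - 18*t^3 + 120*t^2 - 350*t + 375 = (t - 5)*(t^3 - 13*t^2 + 55*t - 75) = (t - 5)^2*(t^2 - 8*t + 15) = (t - 5)^3*(t - 3)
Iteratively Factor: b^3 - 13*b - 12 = (b + 3)*(b^2 - 3*b - 4) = (b - 4)*(b + 3)*(b + 1)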